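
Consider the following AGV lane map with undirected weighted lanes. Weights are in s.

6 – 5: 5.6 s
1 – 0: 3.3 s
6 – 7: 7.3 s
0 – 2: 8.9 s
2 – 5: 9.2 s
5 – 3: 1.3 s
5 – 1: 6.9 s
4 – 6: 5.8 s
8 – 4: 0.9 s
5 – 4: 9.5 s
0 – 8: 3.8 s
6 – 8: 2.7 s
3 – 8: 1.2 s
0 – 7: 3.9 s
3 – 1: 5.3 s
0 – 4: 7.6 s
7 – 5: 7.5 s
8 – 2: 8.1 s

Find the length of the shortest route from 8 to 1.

6.5 s

Candidate routes:
8 → 3 → 1: 1.2+5.3 = 6.5
8 → 0 → 1: 3.8+3.3 = 7.1
The minimum is 6.5 s via 8 → 3 → 1.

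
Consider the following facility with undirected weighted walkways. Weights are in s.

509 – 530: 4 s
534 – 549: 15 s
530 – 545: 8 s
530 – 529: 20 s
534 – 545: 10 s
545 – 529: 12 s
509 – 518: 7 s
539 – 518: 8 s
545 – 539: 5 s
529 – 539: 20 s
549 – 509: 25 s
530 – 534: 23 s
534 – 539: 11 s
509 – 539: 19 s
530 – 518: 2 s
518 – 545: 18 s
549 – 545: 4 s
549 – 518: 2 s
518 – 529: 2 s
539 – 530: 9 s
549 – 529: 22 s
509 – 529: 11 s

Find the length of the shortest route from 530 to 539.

9 s

Shortest distances from 530:
530: 0
518: 2  (via 530)
529: 4  (via 518)
509: 4  (via 530)
549: 4  (via 518)
545: 8  (via 530)
539: 9  (via 530)
Shortest route: 530–539 = 9 s.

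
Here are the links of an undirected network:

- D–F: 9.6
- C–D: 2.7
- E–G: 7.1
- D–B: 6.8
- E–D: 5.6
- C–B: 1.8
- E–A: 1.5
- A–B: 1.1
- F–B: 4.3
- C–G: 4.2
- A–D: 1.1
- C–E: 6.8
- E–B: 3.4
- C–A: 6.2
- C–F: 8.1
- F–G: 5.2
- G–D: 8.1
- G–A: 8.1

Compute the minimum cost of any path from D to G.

6.9

Compare a few routes:
D - C - G: 2.7+4.2 = 6.9
D - G: 8.1 = 8.1
D - A - G: 1.1+8.1 = 9.2
D - A - B - C - G: 1.1+1.1+1.8+4.2 = 8.2
Cheapest is D - C - G at 6.9.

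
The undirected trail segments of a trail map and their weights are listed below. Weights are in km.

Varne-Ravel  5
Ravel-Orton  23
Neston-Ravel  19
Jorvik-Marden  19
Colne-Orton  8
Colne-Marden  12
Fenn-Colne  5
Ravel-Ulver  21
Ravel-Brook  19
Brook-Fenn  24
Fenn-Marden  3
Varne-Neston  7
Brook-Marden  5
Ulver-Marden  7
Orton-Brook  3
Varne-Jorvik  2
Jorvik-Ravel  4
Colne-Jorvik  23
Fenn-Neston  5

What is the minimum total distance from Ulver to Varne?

Running Dijkstra from Ulver:
Ulver: 0
Marden: 7  (via Ulver)
Fenn: 10  (via Marden)
Brook: 12  (via Marden)
Orton: 15  (via Brook)
Colne: 15  (via Fenn)
Neston: 15  (via Fenn)
Ravel: 21  (via Ulver)
Varne: 22  (via Neston)
Shortest route: Ulver–Marden–Fenn–Neston–Varne = 22 km.

22 km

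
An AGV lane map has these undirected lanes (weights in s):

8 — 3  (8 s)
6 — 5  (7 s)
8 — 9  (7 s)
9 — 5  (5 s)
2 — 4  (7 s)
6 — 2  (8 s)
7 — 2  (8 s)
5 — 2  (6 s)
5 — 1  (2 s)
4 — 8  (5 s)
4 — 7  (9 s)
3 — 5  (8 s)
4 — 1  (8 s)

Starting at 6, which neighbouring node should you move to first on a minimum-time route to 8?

5

Enumerating some paths:
6–5–1–4–8: 7+2+8+5 = 22
6–5–9–8: 7+5+7 = 19
6–2–4–8: 8+7+5 = 20
The minimum is 19 s via 6–5–9–8.
So from 6 the first move is to 5.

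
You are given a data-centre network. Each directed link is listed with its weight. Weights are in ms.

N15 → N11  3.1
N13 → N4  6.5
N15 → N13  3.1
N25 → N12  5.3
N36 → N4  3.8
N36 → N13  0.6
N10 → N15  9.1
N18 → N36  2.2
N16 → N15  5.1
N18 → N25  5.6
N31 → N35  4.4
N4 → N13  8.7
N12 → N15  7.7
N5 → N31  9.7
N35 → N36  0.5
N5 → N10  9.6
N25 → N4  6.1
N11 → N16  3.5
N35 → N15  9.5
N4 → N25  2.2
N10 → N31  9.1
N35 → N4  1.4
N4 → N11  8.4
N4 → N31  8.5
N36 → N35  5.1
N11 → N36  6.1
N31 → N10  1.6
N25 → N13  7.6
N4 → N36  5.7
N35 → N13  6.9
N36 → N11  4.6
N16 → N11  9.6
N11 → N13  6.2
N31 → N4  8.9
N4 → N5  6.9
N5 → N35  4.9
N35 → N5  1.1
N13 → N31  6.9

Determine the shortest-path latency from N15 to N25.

Enumerating some paths:
N15–N13–N4–N25: 3.1+6.5+2.2 = 11.8
N15–N13–N31–N35–N4–N25: 3.1+6.9+4.4+1.4+2.2 = 18
N15–N11–N36–N4–N25: 3.1+6.1+3.8+2.2 = 15.2
N15–N11–N36–N35–N4–N25: 3.1+6.1+5.1+1.4+2.2 = 17.9
The minimum is 11.8 ms via N15–N13–N4–N25.

11.8 ms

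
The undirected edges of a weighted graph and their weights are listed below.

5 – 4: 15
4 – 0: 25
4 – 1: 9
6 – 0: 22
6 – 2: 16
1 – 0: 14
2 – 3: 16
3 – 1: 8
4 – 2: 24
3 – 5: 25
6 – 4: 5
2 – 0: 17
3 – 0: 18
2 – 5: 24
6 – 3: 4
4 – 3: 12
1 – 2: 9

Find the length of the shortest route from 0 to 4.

23

Enumerating some paths:
0 → 4: 25 = 25
0 → 3 → 6 → 4: 18+4+5 = 27
0 → 1 → 4: 14+9 = 23
Cheapest is 0 → 1 → 4 at 23.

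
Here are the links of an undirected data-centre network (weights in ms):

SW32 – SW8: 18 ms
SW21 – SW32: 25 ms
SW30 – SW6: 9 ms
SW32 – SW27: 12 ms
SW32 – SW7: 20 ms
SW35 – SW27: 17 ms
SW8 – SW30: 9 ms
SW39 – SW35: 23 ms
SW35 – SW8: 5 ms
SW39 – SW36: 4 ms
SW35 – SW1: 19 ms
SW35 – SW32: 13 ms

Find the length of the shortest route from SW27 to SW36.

Running Dijkstra from SW27:
SW27: 0
SW32: 12  (via SW27)
SW35: 17  (via SW27)
SW8: 22  (via SW35)
SW30: 31  (via SW8)
SW7: 32  (via SW32)
SW1: 36  (via SW35)
SW21: 37  (via SW32)
SW39: 40  (via SW35)
SW6: 40  (via SW30)
SW36: 44  (via SW39)
Shortest route: SW27–SW35–SW39–SW36 = 44 ms.

44 ms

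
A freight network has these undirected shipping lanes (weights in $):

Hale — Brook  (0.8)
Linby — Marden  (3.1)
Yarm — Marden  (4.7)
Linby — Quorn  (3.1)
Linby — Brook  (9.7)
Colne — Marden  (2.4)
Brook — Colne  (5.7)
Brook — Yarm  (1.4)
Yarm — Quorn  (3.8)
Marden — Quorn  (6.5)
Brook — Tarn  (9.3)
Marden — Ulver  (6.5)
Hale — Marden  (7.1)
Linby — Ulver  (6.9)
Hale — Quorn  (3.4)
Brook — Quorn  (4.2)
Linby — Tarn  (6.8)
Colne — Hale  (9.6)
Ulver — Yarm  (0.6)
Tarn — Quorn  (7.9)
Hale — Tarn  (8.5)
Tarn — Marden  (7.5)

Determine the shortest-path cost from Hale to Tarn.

$8.5

Compare a few routes:
Hale → Tarn: 8.5 = 8.5
Hale → Brook → Tarn: 0.8+9.3 = 10.1
The minimum is $8.5 via Hale → Tarn.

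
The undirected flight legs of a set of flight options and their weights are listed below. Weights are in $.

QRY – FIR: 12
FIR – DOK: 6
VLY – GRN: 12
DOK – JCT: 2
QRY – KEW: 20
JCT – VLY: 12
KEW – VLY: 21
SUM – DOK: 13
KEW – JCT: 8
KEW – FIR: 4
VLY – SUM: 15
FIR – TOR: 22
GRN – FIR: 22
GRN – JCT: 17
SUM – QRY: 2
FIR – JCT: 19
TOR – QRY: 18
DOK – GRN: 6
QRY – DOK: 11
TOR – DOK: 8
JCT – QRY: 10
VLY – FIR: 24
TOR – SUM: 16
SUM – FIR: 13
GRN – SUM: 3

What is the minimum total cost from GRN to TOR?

Shortest distances from GRN:
GRN: 0
SUM: 3  (via GRN)
QRY: 5  (via SUM)
DOK: 6  (via GRN)
JCT: 8  (via DOK)
VLY: 12  (via GRN)
FIR: 12  (via DOK)
TOR: 14  (via DOK)
Shortest route: GRN → DOK → TOR = $14.

$14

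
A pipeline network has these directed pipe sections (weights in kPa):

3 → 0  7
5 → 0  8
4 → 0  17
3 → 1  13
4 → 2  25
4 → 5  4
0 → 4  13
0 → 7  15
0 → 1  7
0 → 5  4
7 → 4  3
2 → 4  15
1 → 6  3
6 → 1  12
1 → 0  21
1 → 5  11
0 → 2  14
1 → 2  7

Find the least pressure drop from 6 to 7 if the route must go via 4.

Shortest 6→4: 6–1–2–4 = 34
Shortest 4→7: 4–5–0–7 = 27
Total via 4: 34 + 27 = 61 kPa.

61 kPa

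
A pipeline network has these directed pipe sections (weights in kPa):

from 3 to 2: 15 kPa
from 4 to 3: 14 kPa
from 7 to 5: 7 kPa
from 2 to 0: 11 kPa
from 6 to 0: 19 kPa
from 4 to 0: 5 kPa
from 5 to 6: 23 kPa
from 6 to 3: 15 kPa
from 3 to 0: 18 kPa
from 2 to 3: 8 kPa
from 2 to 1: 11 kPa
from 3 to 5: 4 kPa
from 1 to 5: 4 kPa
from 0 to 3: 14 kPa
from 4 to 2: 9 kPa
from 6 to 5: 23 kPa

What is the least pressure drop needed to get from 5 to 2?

Shortest distances from 5:
5: 0
6: 23  (via 5)
3: 38  (via 6)
0: 42  (via 6)
2: 53  (via 3)
Shortest route: 5–6–3–2 = 53 kPa.

53 kPa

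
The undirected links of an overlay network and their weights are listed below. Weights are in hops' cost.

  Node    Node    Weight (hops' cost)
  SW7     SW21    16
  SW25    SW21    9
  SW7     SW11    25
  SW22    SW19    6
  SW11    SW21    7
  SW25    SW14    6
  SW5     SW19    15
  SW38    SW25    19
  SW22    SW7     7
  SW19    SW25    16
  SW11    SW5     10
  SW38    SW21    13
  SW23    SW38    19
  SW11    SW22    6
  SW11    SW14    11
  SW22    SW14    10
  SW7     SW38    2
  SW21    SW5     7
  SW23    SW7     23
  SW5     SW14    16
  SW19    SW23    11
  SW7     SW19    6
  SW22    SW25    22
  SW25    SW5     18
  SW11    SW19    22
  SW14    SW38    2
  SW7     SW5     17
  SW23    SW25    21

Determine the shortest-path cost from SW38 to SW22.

9 hops' cost

Settle nodes by increasing distance from SW38:
SW38: 0
SW14: 2  (via SW38)
SW7: 2  (via SW38)
SW25: 8  (via SW14)
SW19: 8  (via SW7)
SW22: 9  (via SW7)
Shortest route: SW38–SW7–SW22 = 9 hops' cost.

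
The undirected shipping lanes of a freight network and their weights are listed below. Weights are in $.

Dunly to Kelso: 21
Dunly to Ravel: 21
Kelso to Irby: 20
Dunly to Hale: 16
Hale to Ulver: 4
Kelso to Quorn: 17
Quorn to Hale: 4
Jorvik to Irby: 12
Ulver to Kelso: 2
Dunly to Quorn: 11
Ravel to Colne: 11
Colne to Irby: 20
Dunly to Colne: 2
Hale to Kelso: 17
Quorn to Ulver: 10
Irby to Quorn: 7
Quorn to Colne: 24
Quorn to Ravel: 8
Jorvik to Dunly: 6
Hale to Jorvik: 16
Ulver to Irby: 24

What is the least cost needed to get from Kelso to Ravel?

Compare a few routes:
Kelso → Ulver → Quorn → Ravel: 2+10+8 = 20
Kelso → Ulver → Hale → Quorn → Ravel: 2+4+4+8 = 18
Kelso → Quorn → Ravel: 17+8 = 25
Cheapest is Kelso → Ulver → Hale → Quorn → Ravel at $18.

$18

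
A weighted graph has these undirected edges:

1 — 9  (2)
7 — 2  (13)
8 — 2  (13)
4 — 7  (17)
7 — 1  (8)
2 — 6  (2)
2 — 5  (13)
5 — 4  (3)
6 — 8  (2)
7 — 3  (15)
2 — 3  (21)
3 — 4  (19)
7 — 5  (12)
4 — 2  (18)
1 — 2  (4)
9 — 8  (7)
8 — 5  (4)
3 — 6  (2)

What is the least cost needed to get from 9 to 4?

Shortest distances from 9:
9: 0
1: 2  (via 9)
2: 6  (via 1)
8: 7  (via 9)
6: 8  (via 2)
3: 10  (via 6)
7: 10  (via 1)
5: 11  (via 8)
4: 14  (via 5)
Shortest route: 9–8–5–4 = 14.

14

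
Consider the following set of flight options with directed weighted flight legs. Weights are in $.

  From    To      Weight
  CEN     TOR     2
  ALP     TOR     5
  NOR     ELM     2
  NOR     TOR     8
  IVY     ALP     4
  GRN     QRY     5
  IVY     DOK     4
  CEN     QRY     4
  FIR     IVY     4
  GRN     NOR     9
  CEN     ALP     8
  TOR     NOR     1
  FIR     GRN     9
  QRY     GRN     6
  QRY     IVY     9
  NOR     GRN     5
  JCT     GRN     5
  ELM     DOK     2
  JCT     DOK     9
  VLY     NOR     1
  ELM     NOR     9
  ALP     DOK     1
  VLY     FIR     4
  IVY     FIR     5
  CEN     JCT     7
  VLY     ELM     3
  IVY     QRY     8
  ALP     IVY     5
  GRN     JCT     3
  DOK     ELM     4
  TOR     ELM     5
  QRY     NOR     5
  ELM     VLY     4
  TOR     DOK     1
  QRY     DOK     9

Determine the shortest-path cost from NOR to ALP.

$18

Settle nodes by increasing distance from NOR:
NOR: 0
ELM: 2  (via NOR)
DOK: 4  (via ELM)
GRN: 5  (via NOR)
VLY: 6  (via ELM)
TOR: 8  (via NOR)
JCT: 8  (via GRN)
FIR: 10  (via VLY)
QRY: 10  (via GRN)
IVY: 14  (via FIR)
ALP: 18  (via IVY)
Shortest route: NOR–ELM–VLY–FIR–IVY–ALP = $18.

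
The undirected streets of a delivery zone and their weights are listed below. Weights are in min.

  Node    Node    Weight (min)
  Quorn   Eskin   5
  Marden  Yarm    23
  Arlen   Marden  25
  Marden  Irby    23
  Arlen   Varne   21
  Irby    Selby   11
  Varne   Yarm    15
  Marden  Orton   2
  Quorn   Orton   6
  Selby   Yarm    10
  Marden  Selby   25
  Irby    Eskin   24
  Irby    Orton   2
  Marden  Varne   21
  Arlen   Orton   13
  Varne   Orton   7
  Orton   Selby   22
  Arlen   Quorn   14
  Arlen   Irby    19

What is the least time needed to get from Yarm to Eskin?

Candidate routes:
Yarm - Selby - Irby - Orton - Quorn - Eskin: 10+11+2+6+5 = 34
Yarm - Varne - Orton - Quorn - Eskin: 15+7+6+5 = 33
Cheapest is Yarm - Varne - Orton - Quorn - Eskin at 33 min.

33 min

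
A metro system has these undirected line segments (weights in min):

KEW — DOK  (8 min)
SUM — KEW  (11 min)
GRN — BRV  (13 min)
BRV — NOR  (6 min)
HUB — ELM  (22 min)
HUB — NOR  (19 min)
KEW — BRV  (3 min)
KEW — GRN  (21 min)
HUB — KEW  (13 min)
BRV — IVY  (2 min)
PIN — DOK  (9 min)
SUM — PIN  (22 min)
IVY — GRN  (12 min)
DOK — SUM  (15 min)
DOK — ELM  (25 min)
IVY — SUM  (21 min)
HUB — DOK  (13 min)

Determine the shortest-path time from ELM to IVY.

Settle nodes by increasing distance from ELM:
ELM: 0
HUB: 22  (via ELM)
DOK: 25  (via ELM)
KEW: 33  (via DOK)
PIN: 34  (via DOK)
BRV: 36  (via KEW)
IVY: 38  (via BRV)
Shortest route: ELM–DOK–KEW–BRV–IVY = 38 min.

38 min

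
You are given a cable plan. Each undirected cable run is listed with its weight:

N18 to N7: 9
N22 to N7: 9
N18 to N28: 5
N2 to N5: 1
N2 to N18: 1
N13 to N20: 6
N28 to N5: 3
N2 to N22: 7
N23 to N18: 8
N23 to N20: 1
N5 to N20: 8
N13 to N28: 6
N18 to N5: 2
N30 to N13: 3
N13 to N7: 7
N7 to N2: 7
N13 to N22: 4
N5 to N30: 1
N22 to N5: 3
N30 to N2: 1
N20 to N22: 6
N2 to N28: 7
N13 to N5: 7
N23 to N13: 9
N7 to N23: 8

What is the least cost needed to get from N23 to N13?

Settle nodes by increasing distance from N23:
N23: 0
N20: 1  (via N23)
N22: 7  (via N20)
N13: 7  (via N20)
Shortest route: N23 → N20 → N13 = 7.

7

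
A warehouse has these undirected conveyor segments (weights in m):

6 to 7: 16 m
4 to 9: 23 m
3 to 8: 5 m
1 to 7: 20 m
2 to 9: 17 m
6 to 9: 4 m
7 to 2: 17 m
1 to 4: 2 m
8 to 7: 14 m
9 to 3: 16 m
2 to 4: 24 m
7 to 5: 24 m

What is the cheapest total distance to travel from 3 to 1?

39 m

Shortest distances from 3:
3: 0
8: 5  (via 3)
9: 16  (via 3)
7: 19  (via 8)
6: 20  (via 9)
2: 33  (via 9)
1: 39  (via 7)
Shortest route: 3–8–7–1 = 39 m.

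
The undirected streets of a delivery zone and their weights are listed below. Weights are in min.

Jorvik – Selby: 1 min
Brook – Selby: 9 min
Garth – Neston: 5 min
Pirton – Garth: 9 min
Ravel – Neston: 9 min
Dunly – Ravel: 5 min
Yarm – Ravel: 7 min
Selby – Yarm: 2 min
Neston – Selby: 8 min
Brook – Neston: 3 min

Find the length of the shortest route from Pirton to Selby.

22 min

Candidate routes:
Pirton → Garth → Neston → Ravel → Yarm → Selby: 9+5+9+7+2 = 32
Pirton → Garth → Neston → Brook → Selby: 9+5+3+9 = 26
Pirton → Garth → Neston → Selby: 9+5+8 = 22
Cheapest is Pirton → Garth → Neston → Selby at 22 min.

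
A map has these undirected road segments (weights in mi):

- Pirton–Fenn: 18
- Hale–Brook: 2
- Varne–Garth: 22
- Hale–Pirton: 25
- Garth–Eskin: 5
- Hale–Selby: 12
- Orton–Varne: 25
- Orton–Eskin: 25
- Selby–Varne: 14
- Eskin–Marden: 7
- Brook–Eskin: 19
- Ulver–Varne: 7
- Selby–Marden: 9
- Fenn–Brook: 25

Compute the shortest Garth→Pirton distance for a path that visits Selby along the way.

Best Garth to Selby: Garth → Eskin → Marden → Selby costing 21
Shortest Selby→Pirton: Selby → Hale → Pirton = 37
Total via Selby: 21 + 37 = 58 mi.

58 mi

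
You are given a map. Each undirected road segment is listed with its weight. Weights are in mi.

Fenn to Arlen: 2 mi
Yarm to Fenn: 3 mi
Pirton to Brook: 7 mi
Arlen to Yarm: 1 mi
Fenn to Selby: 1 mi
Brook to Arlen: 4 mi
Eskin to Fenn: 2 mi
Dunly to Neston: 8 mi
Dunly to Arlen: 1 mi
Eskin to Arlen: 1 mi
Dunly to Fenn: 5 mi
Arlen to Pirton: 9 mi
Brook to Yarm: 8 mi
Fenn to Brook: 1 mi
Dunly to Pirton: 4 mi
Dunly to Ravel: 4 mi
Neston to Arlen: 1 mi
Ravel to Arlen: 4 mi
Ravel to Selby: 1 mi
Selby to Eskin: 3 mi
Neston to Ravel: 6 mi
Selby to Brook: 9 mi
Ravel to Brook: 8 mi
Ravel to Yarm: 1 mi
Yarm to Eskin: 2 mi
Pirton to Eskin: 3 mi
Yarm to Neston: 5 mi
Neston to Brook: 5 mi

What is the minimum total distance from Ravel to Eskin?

Settle nodes by increasing distance from Ravel:
Ravel: 0
Selby: 1  (via Ravel)
Yarm: 1  (via Ravel)
Fenn: 2  (via Selby)
Arlen: 2  (via Yarm)
Eskin: 3  (via Yarm)
Shortest route: Ravel–Yarm–Eskin = 3 mi.

3 mi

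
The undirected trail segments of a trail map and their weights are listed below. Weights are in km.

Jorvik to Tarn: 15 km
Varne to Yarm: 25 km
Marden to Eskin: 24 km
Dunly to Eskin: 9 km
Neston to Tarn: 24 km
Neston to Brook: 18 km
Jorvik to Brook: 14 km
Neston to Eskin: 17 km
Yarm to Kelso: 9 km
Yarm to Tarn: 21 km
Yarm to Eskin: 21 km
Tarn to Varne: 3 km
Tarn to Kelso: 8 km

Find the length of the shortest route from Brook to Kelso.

Settle nodes by increasing distance from Brook:
Brook: 0
Jorvik: 14  (via Brook)
Neston: 18  (via Brook)
Tarn: 29  (via Jorvik)
Varne: 32  (via Tarn)
Eskin: 35  (via Neston)
Kelso: 37  (via Tarn)
Shortest route: Brook → Jorvik → Tarn → Kelso = 37 km.

37 km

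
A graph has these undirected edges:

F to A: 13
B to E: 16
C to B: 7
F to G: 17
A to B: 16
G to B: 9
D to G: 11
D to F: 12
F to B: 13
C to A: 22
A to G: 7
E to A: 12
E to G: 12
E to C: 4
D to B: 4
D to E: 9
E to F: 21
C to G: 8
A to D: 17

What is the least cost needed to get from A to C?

Settle nodes by increasing distance from A:
A: 0
G: 7  (via A)
E: 12  (via A)
F: 13  (via A)
C: 15  (via G)
Shortest route: A → G → C = 15.

15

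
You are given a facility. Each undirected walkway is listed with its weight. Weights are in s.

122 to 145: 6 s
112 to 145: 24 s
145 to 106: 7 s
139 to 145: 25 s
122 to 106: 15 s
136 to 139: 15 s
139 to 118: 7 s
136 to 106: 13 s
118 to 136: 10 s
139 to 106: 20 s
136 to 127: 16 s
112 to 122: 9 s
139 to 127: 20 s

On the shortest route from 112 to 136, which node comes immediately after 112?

Enumerating some paths:
112–145–106–136: 24+7+13 = 44
112–122–145–106–136: 9+6+7+13 = 35
112–122–106–136: 9+15+13 = 37
Cheapest is 112–122–145–106–136 at 35 s.
So from 112 the first move is to 122.

122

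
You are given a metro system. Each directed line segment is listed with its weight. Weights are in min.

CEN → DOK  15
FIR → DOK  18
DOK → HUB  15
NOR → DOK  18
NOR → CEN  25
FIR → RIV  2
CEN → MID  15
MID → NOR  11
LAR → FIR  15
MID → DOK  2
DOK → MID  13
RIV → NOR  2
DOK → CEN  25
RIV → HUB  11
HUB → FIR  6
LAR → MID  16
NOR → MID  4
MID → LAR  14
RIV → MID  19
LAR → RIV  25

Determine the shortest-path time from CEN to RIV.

Compare a few routes:
CEN–DOK–HUB–FIR–RIV: 15+15+6+2 = 38
CEN–MID–DOK–HUB–FIR–RIV: 15+2+15+6+2 = 40
CEN–MID–LAR–RIV: 15+14+25 = 54
CEN–MID–LAR–FIR–RIV: 15+14+15+2 = 46
Cheapest is CEN–DOK–HUB–FIR–RIV at 38 min.

38 min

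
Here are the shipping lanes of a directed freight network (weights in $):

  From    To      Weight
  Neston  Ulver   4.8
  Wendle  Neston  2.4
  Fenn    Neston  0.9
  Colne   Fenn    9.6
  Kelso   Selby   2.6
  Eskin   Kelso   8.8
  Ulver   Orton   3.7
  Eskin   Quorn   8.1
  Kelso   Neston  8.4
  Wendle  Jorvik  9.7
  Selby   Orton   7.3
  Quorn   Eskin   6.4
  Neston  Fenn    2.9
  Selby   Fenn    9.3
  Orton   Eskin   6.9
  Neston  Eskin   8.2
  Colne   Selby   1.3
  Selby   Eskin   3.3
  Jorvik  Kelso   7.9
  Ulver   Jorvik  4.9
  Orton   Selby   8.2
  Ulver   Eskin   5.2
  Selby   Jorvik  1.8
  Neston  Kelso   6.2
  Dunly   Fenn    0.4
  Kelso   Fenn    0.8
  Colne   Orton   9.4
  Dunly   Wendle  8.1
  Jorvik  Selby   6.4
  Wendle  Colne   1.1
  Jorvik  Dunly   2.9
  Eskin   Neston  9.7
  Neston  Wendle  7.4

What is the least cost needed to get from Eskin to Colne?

Enumerating some paths:
Eskin - Kelso - Selby - Jorvik - Dunly - Wendle - Colne: 8.8+2.6+1.8+2.9+8.1+1.1 = 25.3
Eskin - Neston - Wendle - Colne: 9.7+7.4+1.1 = 18.2
Eskin - Kelso - Neston - Wendle - Colne: 8.8+8.4+7.4+1.1 = 25.7
Eskin - Kelso - Fenn - Neston - Wendle - Colne: 8.8+0.8+0.9+7.4+1.1 = 19
Cheapest is Eskin - Neston - Wendle - Colne at $18.2.

$18.2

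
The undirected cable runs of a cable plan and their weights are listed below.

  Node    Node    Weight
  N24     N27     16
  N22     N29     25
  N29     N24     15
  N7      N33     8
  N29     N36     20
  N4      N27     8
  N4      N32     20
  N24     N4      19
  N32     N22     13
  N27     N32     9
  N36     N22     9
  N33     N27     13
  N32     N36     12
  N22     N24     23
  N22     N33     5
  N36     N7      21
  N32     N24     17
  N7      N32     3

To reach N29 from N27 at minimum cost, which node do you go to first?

Enumerating some paths:
N27 → N32 → N24 → N29: 9+17+15 = 41
N27 → N24 → N29: 16+15 = 31
Cheapest is N27 → N24 → N29 at 31.
So from N27 the first move is to N24.

N24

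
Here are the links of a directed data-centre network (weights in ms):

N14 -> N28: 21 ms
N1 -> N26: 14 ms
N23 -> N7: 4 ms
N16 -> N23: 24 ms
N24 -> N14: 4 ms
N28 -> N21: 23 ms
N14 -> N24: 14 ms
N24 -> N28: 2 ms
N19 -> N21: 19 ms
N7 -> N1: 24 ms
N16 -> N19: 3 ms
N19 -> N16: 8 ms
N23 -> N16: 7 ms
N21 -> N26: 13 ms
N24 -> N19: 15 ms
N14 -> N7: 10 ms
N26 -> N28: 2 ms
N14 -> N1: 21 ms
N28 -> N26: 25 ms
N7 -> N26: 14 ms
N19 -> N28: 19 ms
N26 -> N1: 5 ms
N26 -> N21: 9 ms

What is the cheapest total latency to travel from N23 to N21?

Running Dijkstra from N23:
N23: 0
N7: 4  (via N23)
N16: 7  (via N23)
N19: 10  (via N16)
N26: 18  (via N7)
N28: 20  (via N26)
N1: 23  (via N26)
N21: 27  (via N26)
Shortest route: N23–N7–N26–N21 = 27 ms.

27 ms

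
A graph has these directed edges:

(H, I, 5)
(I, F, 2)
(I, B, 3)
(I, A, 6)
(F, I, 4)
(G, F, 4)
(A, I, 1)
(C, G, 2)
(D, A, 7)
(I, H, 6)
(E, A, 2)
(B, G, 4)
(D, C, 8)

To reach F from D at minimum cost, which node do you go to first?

A

Candidate routes:
D - C - G - F: 8+2+4 = 14
D - A - I - F: 7+1+2 = 10
Cheapest is D - A - I - F at 10.
So from D the first move is to A.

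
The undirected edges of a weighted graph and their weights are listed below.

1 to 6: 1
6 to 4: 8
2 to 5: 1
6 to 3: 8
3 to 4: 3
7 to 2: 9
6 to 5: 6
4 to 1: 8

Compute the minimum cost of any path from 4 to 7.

Enumerating some paths:
4 → 1 → 6 → 5 → 2 → 7: 8+1+6+1+9 = 25
4 → 6 → 5 → 2 → 7: 8+6+1+9 = 24
4 → 3 → 6 → 5 → 2 → 7: 3+8+6+1+9 = 27
The minimum is 24 via 4 → 6 → 5 → 2 → 7.

24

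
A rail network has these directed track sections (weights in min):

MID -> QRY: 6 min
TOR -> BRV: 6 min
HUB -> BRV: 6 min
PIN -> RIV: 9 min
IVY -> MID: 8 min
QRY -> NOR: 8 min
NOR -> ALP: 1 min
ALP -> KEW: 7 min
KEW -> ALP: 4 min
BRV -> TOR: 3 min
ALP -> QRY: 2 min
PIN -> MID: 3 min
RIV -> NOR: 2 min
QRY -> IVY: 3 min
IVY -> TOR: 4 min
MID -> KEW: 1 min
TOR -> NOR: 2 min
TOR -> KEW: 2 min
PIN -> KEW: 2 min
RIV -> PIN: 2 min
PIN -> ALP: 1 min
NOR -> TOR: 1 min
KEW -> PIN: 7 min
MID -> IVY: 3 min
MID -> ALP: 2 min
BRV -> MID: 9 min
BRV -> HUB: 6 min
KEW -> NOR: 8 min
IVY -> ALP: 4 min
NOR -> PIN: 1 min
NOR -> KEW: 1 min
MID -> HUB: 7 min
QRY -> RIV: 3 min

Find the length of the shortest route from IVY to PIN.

Shortest distances from IVY:
IVY: 0
TOR: 4  (via IVY)
ALP: 4  (via IVY)
QRY: 6  (via ALP)
NOR: 6  (via TOR)
KEW: 6  (via TOR)
PIN: 7  (via NOR)
Shortest route: IVY → TOR → NOR → PIN = 7 min.

7 min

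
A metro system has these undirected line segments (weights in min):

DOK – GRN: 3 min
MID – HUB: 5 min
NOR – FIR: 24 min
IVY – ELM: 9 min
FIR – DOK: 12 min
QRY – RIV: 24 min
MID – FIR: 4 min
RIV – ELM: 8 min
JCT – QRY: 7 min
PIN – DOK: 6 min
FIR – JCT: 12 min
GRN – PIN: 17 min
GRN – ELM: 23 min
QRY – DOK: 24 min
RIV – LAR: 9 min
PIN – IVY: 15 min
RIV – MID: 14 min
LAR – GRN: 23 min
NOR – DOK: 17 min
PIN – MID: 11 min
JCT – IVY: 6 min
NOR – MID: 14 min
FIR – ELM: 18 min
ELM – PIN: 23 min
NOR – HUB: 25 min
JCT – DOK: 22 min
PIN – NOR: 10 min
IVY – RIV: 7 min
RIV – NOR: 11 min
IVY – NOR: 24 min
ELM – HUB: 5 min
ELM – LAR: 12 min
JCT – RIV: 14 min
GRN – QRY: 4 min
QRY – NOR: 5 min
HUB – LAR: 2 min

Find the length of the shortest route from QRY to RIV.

Candidate routes:
QRY - JCT - IVY - RIV: 7+6+7 = 20
QRY - JCT - RIV: 7+14 = 21
QRY - NOR - RIV: 5+11 = 16
Cheapest is QRY - NOR - RIV at 16 min.

16 min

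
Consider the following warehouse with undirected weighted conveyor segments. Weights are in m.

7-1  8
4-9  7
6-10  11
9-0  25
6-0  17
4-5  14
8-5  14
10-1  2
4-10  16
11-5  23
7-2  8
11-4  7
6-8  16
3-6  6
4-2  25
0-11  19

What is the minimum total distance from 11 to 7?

33 m

Shortest distances from 11:
11: 0
4: 7  (via 11)
9: 14  (via 4)
0: 19  (via 11)
5: 21  (via 4)
10: 23  (via 4)
1: 25  (via 10)
2: 32  (via 4)
7: 33  (via 1)
Shortest route: 11–4–10–1–7 = 33 m.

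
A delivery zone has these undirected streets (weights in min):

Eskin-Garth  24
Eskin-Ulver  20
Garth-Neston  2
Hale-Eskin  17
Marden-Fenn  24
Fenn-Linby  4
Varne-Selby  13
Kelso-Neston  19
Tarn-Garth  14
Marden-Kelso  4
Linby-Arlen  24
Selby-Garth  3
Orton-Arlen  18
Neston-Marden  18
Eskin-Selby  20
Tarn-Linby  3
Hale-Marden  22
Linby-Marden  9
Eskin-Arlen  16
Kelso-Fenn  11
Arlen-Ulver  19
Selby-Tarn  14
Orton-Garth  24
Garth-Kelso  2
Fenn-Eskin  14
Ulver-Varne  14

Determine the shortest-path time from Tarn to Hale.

Shortest distances from Tarn:
Tarn: 0
Linby: 3  (via Tarn)
Fenn: 7  (via Linby)
Marden: 12  (via Linby)
Garth: 14  (via Tarn)
Selby: 14  (via Tarn)
Neston: 16  (via Garth)
Kelso: 16  (via Marden)
Eskin: 21  (via Fenn)
Varne: 27  (via Selby)
Arlen: 27  (via Linby)
Hale: 34  (via Marden)
Shortest route: Tarn → Linby → Marden → Hale = 34 min.

34 min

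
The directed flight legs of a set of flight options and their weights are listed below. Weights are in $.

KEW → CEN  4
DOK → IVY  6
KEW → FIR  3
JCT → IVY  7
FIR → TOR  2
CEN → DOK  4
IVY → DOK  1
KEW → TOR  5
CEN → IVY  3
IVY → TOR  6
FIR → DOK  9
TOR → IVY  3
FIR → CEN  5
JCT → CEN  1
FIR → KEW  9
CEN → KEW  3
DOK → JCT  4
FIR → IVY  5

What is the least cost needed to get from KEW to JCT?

Compare a few routes:
KEW–CEN–DOK–JCT: 4+4+4 = 12
KEW–FIR–IVY–DOK–JCT: 3+5+1+4 = 13
KEW–TOR–IVY–DOK–JCT: 5+3+1+4 = 13
Cheapest is KEW–CEN–DOK–JCT at $12.

$12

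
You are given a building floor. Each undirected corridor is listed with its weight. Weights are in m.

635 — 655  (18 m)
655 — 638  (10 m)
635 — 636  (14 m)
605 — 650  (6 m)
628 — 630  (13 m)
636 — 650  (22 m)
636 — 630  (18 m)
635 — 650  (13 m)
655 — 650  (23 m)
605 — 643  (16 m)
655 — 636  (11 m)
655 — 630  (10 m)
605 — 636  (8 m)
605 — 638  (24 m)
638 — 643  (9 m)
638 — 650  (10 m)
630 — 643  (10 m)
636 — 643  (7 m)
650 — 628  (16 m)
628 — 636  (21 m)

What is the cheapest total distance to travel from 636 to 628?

21 m

Running Dijkstra from 636:
636: 0
643: 7  (via 636)
605: 8  (via 636)
655: 11  (via 636)
650: 14  (via 605)
635: 14  (via 636)
638: 16  (via 643)
630: 17  (via 643)
628: 21  (via 636)
Shortest route: 636 → 628 = 21 m.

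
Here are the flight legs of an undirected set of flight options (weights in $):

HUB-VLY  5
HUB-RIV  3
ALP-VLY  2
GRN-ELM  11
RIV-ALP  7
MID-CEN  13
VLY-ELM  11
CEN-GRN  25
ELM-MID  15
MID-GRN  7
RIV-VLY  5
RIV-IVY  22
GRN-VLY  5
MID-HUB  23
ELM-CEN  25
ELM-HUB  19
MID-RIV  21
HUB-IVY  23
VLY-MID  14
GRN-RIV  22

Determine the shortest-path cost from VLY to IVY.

$27

Compare a few routes:
VLY → HUB → IVY: 5+23 = 28
VLY → HUB → RIV → IVY: 5+3+22 = 30
VLY → RIV → IVY: 5+22 = 27
Cheapest is VLY → RIV → IVY at $27.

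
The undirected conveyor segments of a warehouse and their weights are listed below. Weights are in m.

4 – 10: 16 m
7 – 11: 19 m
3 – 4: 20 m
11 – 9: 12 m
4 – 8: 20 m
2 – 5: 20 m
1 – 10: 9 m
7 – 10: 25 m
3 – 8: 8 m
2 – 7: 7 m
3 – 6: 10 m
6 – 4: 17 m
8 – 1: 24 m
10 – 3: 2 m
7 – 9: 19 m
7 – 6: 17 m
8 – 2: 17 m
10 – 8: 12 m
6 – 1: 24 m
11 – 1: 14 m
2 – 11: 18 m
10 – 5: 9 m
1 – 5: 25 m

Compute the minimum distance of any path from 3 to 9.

Enumerating some paths:
3 - 6 - 7 - 9: 10+17+19 = 46
3 - 10 - 1 - 11 - 9: 2+9+14+12 = 37
Cheapest is 3 - 10 - 1 - 11 - 9 at 37 m.

37 m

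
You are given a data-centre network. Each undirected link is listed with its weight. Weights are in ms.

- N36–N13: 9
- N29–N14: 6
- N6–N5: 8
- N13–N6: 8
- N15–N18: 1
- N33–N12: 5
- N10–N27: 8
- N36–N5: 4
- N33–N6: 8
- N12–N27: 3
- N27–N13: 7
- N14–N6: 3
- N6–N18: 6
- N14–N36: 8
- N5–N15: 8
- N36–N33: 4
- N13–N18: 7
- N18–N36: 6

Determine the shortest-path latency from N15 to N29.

Candidate routes:
N15–N18–N36–N14–N29: 1+6+8+6 = 21
N15–N18–N6–N14–N29: 1+6+3+6 = 16
N15–N5–N6–N14–N29: 8+8+3+6 = 25
The minimum is 16 ms via N15–N18–N6–N14–N29.

16 ms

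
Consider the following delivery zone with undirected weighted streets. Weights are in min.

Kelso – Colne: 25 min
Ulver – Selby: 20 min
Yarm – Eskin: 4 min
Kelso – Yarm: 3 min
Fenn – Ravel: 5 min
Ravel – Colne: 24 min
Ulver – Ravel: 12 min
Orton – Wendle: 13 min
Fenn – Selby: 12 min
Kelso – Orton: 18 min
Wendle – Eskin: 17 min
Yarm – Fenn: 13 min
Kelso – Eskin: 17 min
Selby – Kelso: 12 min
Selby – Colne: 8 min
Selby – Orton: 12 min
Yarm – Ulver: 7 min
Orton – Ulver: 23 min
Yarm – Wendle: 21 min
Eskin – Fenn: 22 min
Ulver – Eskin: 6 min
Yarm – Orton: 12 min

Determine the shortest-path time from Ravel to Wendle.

Candidate routes:
Ravel - Fenn - Yarm - Wendle: 5+13+21 = 39
Ravel - Ulver - Eskin - Wendle: 12+6+17 = 35
Ravel - Fenn - Yarm - Eskin - Wendle: 5+13+4+17 = 39
Ravel - Ulver - Yarm - Wendle: 12+7+21 = 40
The minimum is 35 min via Ravel - Ulver - Eskin - Wendle.

35 min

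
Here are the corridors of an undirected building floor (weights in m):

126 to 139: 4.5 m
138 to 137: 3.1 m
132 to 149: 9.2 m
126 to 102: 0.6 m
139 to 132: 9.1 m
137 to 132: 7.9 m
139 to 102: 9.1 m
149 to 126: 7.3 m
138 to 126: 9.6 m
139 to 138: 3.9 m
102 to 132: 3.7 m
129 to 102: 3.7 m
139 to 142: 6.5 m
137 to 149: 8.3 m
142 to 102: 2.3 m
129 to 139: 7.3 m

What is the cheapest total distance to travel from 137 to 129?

Settle nodes by increasing distance from 137:
137: 0
138: 3.1  (via 137)
139: 7  (via 138)
132: 7.9  (via 137)
149: 8.3  (via 137)
126: 11.5  (via 139)
102: 11.6  (via 132)
142: 13.5  (via 139)
129: 14.3  (via 139)
Shortest route: 137 → 138 → 139 → 129 = 14.3 m.

14.3 m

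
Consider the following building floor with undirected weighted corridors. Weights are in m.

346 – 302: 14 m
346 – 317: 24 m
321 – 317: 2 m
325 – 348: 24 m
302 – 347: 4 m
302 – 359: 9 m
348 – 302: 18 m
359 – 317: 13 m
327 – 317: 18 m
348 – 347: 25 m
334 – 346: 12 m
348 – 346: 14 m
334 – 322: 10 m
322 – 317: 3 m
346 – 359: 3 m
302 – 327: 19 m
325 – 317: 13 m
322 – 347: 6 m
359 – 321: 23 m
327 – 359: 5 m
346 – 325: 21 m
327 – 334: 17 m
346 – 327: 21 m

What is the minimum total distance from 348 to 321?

32 m

Running Dijkstra from 348:
348: 0
346: 14  (via 348)
359: 17  (via 346)
302: 18  (via 348)
347: 22  (via 302)
327: 22  (via 359)
325: 24  (via 348)
334: 26  (via 346)
322: 28  (via 347)
317: 30  (via 359)
321: 32  (via 317)
Shortest route: 348–346–359–317–321 = 32 m.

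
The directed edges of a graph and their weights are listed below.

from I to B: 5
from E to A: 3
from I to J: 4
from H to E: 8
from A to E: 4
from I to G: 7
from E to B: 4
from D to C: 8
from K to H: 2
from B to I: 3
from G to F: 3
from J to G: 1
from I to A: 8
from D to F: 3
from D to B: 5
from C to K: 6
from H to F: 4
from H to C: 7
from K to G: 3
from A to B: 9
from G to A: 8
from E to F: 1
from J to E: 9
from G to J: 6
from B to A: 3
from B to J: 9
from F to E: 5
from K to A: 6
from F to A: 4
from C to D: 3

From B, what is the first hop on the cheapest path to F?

Compare a few routes:
B - I - G - F: 3+7+3 = 13
B - J - G - F: 9+1+3 = 13
B - A - E - F: 3+4+1 = 8
B - I - J - G - F: 3+4+1+3 = 11
Cheapest is B - A - E - F at 8.
So from B the first move is to A.

A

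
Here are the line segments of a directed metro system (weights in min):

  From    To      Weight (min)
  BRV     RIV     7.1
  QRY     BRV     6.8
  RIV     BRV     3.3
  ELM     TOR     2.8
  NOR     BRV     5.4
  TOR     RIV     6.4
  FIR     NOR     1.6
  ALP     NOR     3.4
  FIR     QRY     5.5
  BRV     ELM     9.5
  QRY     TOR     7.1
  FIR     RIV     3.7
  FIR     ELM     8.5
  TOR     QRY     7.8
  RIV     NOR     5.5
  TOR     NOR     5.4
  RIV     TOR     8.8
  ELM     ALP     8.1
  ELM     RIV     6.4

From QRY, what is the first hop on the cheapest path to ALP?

Compare a few routes:
QRY → BRV → ELM → ALP: 6.8+9.5+8.1 = 24.4
QRY → TOR → RIV → BRV → ELM → ALP: 7.1+6.4+3.3+9.5+8.1 = 34.4
Cheapest is QRY → BRV → ELM → ALP at 24.4 min.
So from QRY the first move is to BRV.

BRV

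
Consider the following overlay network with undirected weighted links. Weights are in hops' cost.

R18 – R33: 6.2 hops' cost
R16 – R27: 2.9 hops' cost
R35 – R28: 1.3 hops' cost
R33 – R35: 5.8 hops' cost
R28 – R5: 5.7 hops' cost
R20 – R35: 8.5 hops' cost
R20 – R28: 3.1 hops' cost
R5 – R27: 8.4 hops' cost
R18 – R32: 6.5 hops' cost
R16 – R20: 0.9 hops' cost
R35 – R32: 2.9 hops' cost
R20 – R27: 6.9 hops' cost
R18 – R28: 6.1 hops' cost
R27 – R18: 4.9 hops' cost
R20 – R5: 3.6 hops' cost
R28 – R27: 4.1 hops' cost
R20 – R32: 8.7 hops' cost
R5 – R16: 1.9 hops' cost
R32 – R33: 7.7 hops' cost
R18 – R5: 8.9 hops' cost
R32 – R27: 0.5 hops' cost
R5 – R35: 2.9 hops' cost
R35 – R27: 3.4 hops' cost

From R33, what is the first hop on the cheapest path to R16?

Enumerating some paths:
R33 → R32 → R27 → R16: 7.7+0.5+2.9 = 11.1
R33 → R35 → R32 → R27 → R16: 5.8+2.9+0.5+2.9 = 12.1
R33 → R35 → R5 → R16: 5.8+2.9+1.9 = 10.6
R33 → R35 → R28 → R20 → R16: 5.8+1.3+3.1+0.9 = 11.1
The minimum is 10.6 hops' cost via R33 → R35 → R5 → R16.
So from R33 the first move is to R35.

R35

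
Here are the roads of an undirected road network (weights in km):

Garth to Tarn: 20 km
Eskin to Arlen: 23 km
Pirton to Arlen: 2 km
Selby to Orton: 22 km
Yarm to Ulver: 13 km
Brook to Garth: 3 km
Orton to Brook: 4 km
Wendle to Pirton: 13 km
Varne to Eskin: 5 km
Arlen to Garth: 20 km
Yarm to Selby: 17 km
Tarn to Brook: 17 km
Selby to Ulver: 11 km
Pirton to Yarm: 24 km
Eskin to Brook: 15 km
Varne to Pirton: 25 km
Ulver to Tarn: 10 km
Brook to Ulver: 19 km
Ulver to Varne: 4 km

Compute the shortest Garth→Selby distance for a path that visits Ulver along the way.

33 km

Shortest Garth→Ulver: Garth–Brook–Ulver = 22
Shortest Ulver→Selby: Ulver–Selby = 11
Total via Ulver: 22 + 11 = 33 km.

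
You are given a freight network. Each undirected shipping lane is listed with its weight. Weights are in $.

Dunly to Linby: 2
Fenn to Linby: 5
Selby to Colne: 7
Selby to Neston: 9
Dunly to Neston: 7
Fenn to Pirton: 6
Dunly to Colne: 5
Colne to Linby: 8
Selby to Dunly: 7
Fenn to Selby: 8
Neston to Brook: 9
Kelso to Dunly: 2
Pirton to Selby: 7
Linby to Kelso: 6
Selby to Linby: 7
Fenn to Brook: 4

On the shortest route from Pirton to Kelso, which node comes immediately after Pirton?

Compare a few routes:
Pirton - Fenn - Linby - Dunly - Kelso: 6+5+2+2 = 15
Pirton - Selby - Dunly - Kelso: 7+7+2 = 16
Pirton - Fenn - Linby - Kelso: 6+5+6 = 17
Pirton - Selby - Linby - Dunly - Kelso: 7+7+2+2 = 18
Cheapest is Pirton - Fenn - Linby - Dunly - Kelso at $15.
So from Pirton the first move is to Fenn.

Fenn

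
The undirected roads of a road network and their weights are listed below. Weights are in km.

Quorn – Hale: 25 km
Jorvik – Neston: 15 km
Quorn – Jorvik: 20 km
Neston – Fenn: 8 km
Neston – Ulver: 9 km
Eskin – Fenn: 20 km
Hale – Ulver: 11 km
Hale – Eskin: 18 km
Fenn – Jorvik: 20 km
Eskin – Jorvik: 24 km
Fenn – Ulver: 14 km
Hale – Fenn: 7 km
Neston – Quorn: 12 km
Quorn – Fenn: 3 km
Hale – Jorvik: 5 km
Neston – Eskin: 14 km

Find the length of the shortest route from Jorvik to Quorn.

15 km

Shortest distances from Jorvik:
Jorvik: 0
Hale: 5  (via Jorvik)
Fenn: 12  (via Hale)
Neston: 15  (via Jorvik)
Quorn: 15  (via Fenn)
Shortest route: Jorvik–Hale–Fenn–Quorn = 15 km.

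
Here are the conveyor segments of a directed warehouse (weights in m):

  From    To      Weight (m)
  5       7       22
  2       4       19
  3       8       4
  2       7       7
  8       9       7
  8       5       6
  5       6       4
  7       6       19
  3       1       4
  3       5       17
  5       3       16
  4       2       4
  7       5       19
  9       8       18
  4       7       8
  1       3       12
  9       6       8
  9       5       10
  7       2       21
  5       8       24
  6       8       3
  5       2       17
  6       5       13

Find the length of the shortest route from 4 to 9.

37 m

Shortest distances from 4:
4: 0
2: 4  (via 4)
7: 8  (via 4)
5: 27  (via 7)
6: 27  (via 7)
8: 30  (via 6)
9: 37  (via 8)
Shortest route: 4 → 7 → 6 → 8 → 9 = 37 m.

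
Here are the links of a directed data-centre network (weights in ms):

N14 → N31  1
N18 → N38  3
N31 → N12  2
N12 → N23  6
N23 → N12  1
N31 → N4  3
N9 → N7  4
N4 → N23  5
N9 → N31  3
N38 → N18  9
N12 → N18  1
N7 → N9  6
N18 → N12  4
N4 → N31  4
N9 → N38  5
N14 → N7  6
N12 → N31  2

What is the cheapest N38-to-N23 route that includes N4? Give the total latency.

23 ms

Best N38 to N4: N38–N18–N12–N31–N4 costing 18
Best N4 to N23: N4–N23 costing 5
Total via N4: 18 + 5 = 23 ms.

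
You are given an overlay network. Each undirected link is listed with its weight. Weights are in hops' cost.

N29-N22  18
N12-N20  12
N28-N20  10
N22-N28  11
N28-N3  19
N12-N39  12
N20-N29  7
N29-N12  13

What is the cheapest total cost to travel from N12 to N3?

41 hops' cost

Shortest distances from N12:
N12: 0
N20: 12  (via N12)
N39: 12  (via N12)
N29: 13  (via N12)
N28: 22  (via N20)
N22: 31  (via N29)
N3: 41  (via N28)
Shortest route: N12 → N20 → N28 → N3 = 41 hops' cost.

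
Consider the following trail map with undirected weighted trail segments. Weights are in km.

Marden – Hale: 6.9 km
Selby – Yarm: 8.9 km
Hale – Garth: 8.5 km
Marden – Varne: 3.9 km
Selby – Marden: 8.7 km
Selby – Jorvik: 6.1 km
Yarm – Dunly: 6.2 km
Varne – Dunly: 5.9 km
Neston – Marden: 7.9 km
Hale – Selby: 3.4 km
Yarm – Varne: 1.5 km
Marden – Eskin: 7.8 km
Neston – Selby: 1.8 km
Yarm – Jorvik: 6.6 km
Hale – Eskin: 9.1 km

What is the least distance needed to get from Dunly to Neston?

Compare a few routes:
Dunly–Varne–Marden–Neston: 5.9+3.9+7.9 = 17.7
Dunly–Yarm–Selby–Neston: 6.2+8.9+1.8 = 16.9
Dunly–Varne–Yarm–Selby–Neston: 5.9+1.5+8.9+1.8 = 18.1
Cheapest is Dunly–Yarm–Selby–Neston at 16.9 km.

16.9 km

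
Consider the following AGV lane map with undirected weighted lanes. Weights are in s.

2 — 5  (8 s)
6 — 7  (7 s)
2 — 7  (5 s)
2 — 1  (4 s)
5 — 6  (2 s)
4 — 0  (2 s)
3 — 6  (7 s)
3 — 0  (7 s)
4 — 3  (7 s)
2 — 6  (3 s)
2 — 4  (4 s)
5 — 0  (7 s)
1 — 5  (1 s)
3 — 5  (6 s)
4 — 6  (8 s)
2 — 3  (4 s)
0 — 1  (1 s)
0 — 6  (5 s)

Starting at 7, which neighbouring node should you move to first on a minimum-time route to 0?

Compare a few routes:
7–2–4–0: 5+4+2 = 11
7–6–5–1–0: 7+2+1+1 = 11
7–2–1–0: 5+4+1 = 10
Cheapest is 7–2–1–0 at 10 s.
So from 7 the first move is to 2.

2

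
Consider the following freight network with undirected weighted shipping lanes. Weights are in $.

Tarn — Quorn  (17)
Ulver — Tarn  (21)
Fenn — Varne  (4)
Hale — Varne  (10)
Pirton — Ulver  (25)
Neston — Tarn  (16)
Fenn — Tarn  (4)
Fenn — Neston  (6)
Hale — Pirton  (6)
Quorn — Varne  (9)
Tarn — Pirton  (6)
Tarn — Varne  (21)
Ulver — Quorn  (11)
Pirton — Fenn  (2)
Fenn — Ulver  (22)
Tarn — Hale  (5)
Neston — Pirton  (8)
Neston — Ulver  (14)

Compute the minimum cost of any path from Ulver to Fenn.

$20

Shortest distances from Ulver:
Ulver: 0
Quorn: 11  (via Ulver)
Neston: 14  (via Ulver)
Varne: 20  (via Quorn)
Fenn: 20  (via Neston)
Shortest route: Ulver–Neston–Fenn = $20.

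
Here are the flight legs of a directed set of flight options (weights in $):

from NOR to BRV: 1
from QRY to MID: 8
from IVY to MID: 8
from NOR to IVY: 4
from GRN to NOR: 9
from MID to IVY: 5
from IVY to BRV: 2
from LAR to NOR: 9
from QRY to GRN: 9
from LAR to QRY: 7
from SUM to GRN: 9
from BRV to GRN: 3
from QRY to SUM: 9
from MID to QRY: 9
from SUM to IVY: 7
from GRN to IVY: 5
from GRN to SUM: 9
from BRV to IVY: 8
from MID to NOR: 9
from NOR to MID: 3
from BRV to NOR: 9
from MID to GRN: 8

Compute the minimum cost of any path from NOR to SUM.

Settle nodes by increasing distance from NOR:
NOR: 0
BRV: 1  (via NOR)
MID: 3  (via NOR)
IVY: 4  (via NOR)
GRN: 4  (via BRV)
QRY: 12  (via MID)
SUM: 13  (via GRN)
Shortest route: NOR → BRV → GRN → SUM = $13.

$13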